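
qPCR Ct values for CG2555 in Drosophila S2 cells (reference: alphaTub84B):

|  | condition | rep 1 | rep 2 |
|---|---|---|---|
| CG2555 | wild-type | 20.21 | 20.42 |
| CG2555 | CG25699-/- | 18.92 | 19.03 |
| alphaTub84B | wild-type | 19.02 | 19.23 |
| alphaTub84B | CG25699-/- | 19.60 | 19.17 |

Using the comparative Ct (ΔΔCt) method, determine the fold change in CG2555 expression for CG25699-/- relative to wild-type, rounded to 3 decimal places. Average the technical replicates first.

3.031

Mean Ct: CG2555 wild-type 20.315; CG2555 CG25699-/- 18.975; alphaTub84B wild-type 19.125; alphaTub84B CG25699-/- 19.385
ΔCt(wild-type) = 20.315 − 19.125 = 1.190
ΔCt(CG25699-/-) = 18.975 − 19.385 = -0.410
ΔΔCt = -0.410 − 1.190 = -1.600
Fold change = 2^(−(-1.600)) = 2^1.600 = 3.0314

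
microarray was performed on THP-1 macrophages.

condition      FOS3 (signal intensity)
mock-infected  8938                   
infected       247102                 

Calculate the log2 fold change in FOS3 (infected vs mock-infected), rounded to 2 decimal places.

4.79

Fold change = 247102 / 8938 = 27.6462
log2(27.6462) = 4.789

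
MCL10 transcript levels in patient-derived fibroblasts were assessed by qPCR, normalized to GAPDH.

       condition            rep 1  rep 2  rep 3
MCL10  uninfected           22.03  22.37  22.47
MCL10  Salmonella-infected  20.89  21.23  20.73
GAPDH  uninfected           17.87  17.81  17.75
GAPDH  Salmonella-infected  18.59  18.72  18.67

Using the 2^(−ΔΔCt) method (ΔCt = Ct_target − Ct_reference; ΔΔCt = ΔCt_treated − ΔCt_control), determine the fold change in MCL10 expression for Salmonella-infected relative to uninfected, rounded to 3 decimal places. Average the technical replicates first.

Mean Ct: MCL10 uninfected 22.290; MCL10 Salmonella-infected 20.950; GAPDH uninfected 17.810; GAPDH Salmonella-infected 18.660
ΔCt(uninfected) = 22.290 − 17.810 = 4.480
ΔCt(Salmonella-infected) = 20.950 − 18.660 = 2.290
ΔΔCt = 2.290 − 4.480 = -2.190
Fold change = 2^(−(-2.190)) = 2^2.190 = 4.5631

4.563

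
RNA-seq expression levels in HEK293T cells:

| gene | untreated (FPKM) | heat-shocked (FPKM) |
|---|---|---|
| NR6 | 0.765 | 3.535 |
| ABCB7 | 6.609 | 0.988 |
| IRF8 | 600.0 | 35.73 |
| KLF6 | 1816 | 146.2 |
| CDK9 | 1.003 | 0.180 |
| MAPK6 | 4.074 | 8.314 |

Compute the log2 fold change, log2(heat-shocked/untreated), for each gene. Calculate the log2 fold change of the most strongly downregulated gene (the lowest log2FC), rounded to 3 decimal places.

log2(3.535/0.765) = 2.208  (NR6)
log2(0.988/6.609) = -2.742  (ABCB7)
log2(35.73/600.0) = -4.070  (IRF8)
log2(146.2/1816) = -3.635  (KLF6)
log2(0.180/1.003) = -2.478  (CDK9)
log2(8.314/4.074) = 1.029  (MAPK6)
IRF8 is most strongly downregulated.

-4.070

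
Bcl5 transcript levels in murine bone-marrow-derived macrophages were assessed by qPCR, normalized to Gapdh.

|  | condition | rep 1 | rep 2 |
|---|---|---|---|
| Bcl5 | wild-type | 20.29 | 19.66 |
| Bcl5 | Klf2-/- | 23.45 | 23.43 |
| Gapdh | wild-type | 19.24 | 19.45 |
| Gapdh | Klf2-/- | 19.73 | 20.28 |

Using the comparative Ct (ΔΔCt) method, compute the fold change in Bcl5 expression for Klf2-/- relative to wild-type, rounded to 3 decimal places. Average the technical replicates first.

Mean Ct: Bcl5 wild-type 19.975; Bcl5 Klf2-/- 23.440; Gapdh wild-type 19.345; Gapdh Klf2-/- 20.005
ΔCt(wild-type) = 19.975 − 19.345 = 0.630
ΔCt(Klf2-/-) = 23.440 − 20.005 = 3.435
ΔΔCt = 3.435 − 0.630 = 2.805
Fold change = 2^(−2.805) = 0.1431

0.143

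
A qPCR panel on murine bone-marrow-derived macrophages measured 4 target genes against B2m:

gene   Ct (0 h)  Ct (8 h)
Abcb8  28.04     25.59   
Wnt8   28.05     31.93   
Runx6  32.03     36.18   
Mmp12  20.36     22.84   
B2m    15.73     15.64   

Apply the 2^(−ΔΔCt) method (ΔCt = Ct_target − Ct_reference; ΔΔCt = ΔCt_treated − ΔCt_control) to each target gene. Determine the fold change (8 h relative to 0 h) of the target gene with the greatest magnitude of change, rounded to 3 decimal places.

Abcb8: ΔΔCt = (25.59−15.64) − (28.04−15.73) = 9.95 − 12.31 = -2.36; fold change = 2^2.36 = 5.134
Wnt8: ΔΔCt = (31.93−15.64) − (28.05−15.73) = 16.29 − 12.32 = 3.97; fold change = 2^-3.97 = 0.064
Runx6: ΔΔCt = (36.18−15.64) − (32.03−15.73) = 20.54 − 16.30 = 4.24; fold change = 2^-4.24 = 0.053
Mmp12: ΔΔCt = (22.84−15.64) − (20.36−15.73) = 7.20 − 4.63 = 2.57; fold change = 2^-2.57 = 0.168
Runx6 has the largest |ΔΔCt| = 4.24.

0.053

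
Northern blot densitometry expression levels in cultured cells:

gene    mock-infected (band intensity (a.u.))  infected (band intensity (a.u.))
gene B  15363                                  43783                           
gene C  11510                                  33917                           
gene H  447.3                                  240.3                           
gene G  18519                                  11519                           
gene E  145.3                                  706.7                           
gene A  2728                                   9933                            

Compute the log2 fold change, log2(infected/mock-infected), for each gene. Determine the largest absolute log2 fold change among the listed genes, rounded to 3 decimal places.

log2(43783/15363) = 1.511  (gene B)
log2(33917/11510) = 1.559  (gene C)
log2(240.3/447.3) = -0.896  (gene H)
log2(11519/18519) = -0.685  (gene G)
log2(706.7/145.3) = 2.282  (gene E)
log2(9933/2728) = 1.864  (gene A)
The largest magnitude belongs to gene E.

2.282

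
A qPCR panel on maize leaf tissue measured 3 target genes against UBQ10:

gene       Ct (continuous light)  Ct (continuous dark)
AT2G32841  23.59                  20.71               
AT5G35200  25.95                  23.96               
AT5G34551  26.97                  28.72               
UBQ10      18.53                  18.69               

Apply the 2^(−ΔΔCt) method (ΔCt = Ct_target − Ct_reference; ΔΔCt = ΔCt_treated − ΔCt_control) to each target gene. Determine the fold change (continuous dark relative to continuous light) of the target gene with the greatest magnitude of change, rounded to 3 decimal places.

AT2G32841: ΔΔCt = (20.71−18.69) − (23.59−18.53) = 2.02 − 5.06 = -3.04; fold change = 2^3.04 = 8.225
AT5G35200: ΔΔCt = (23.96−18.69) − (25.95−18.53) = 5.27 − 7.42 = -2.15; fold change = 2^2.15 = 4.438
AT5G34551: ΔΔCt = (28.72−18.69) − (26.97−18.53) = 10.03 − 8.44 = 1.59; fold change = 2^-1.59 = 0.332
AT2G32841 has the largest |ΔΔCt| = 3.04.

8.225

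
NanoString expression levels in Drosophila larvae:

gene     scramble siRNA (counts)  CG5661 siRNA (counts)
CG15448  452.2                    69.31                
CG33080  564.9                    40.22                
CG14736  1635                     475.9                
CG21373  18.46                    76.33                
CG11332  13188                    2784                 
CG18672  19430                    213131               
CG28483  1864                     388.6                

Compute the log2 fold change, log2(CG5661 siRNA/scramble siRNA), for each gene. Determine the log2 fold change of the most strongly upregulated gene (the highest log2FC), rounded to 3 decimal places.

log2(69.31/452.2) = -2.706  (CG15448)
log2(40.22/564.9) = -3.812  (CG33080)
log2(475.9/1635) = -1.781  (CG14736)
log2(76.33/18.46) = 2.048  (CG21373)
log2(2784/13188) = -2.244  (CG11332)
log2(213131/19430) = 3.455  (CG18672)
log2(388.6/1864) = -2.262  (CG28483)
CG18672 is most strongly upregulated.

3.455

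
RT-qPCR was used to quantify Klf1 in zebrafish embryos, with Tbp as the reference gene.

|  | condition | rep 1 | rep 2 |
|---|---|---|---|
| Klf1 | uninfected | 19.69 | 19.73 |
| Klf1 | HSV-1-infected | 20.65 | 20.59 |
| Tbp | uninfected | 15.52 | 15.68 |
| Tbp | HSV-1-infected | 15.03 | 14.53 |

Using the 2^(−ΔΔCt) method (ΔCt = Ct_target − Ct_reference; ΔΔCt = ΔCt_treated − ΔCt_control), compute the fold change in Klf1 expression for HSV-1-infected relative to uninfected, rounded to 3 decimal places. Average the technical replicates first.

0.301

Mean Ct: Klf1 uninfected 19.710; Klf1 HSV-1-infected 20.620; Tbp uninfected 15.600; Tbp HSV-1-infected 14.780
ΔCt(uninfected) = 19.710 − 15.600 = 4.110
ΔCt(HSV-1-infected) = 20.620 − 14.780 = 5.840
ΔΔCt = 5.840 − 4.110 = 1.730
Fold change = 2^(−1.730) = 0.3015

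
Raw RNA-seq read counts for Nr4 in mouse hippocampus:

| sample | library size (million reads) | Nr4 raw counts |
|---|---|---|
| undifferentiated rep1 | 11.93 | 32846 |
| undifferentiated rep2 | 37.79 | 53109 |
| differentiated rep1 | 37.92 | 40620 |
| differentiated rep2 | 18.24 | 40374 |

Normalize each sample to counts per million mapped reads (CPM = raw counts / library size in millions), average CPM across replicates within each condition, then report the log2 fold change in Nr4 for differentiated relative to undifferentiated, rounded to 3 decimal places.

-0.340

CPM(undifferentiated rep1) = 32846 / 11.93 = 2753.2272
CPM(undifferentiated rep2) = 53109 / 37.79 = 1405.3718
CPM(differentiated rep1) = 40620 / 37.92 = 1071.2025
CPM(differentiated rep2) = 40374 / 18.24 = 2213.4868
mean CPM(undifferentiated) = 2079.2995; mean CPM(differentiated) = 1642.3447
Fold change = 1642.3447 / 2079.2995 = 0.78985
log2(0.78985) = -0.3403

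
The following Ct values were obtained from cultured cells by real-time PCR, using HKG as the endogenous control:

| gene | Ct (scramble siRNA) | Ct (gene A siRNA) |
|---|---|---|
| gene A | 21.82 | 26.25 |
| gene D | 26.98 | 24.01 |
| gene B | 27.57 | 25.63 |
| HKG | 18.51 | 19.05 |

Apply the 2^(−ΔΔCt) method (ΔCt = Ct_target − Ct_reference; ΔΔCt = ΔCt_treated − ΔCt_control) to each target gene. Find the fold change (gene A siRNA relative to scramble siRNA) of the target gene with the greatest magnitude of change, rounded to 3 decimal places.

0.067

gene A: ΔΔCt = (26.25−19.05) − (21.82−18.51) = 7.20 − 3.31 = 3.89; fold change = 2^-3.89 = 0.067
gene D: ΔΔCt = (24.01−19.05) − (26.98−18.51) = 4.96 − 8.47 = -3.51; fold change = 2^3.51 = 11.392
gene B: ΔΔCt = (25.63−19.05) − (27.57−18.51) = 6.58 − 9.06 = -2.48; fold change = 2^2.48 = 5.579
gene A has the largest |ΔΔCt| = 3.89.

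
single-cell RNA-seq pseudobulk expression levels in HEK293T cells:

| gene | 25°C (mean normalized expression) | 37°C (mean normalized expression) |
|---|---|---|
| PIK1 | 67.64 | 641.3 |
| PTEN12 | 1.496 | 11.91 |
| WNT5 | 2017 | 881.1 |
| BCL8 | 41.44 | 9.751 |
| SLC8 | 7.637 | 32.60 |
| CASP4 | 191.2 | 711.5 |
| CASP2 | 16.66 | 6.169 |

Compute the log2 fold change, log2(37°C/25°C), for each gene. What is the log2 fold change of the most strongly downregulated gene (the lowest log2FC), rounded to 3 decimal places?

-2.087

log2(641.3/67.64) = 3.245  (PIK1)
log2(11.91/1.496) = 2.993  (PTEN12)
log2(881.1/2017) = -1.195  (WNT5)
log2(9.751/41.44) = -2.087  (BCL8)
log2(32.60/7.637) = 2.094  (SLC8)
log2(711.5/191.2) = 1.896  (CASP4)
log2(6.169/16.66) = -1.433  (CASP2)
BCL8 is most strongly downregulated.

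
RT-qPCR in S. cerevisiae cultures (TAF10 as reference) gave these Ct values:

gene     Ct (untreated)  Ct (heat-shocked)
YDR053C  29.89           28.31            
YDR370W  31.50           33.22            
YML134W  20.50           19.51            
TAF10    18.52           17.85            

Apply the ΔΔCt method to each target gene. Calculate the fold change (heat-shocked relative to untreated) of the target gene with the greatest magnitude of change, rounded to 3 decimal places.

YDR053C: ΔΔCt = (28.31−17.85) − (29.89−18.52) = 10.46 − 11.37 = -0.91; fold change = 2^0.91 = 1.879
YDR370W: ΔΔCt = (33.22−17.85) − (31.50−18.52) = 15.37 − 12.98 = 2.39; fold change = 2^-2.39 = 0.191
YML134W: ΔΔCt = (19.51−17.85) − (20.50−18.52) = 1.66 − 1.98 = -0.32; fold change = 2^0.32 = 1.248
YDR370W has the largest |ΔΔCt| = 2.39.

0.191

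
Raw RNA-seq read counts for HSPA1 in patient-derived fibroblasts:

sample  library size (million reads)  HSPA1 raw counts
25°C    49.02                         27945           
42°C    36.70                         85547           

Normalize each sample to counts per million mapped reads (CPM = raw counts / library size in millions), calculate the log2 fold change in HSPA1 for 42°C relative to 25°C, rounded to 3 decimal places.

CPM(25°C) = 27945 / 49.02 = 570.0734
CPM(42°C) = 85547 / 36.70 = 2330.9809
Fold change = 2330.9809 / 570.0734 = 4.08891
log2(4.08891) = 2.0317

2.032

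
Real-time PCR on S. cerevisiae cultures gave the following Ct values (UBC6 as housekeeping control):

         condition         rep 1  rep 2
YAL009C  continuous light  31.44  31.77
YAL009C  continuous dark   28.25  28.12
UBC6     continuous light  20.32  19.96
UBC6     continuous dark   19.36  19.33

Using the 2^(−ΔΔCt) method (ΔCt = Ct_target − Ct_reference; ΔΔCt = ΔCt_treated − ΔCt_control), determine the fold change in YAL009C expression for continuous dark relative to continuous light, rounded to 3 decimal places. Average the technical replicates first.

Mean Ct: YAL009C continuous light 31.605; YAL009C continuous dark 28.185; UBC6 continuous light 20.140; UBC6 continuous dark 19.345
ΔCt(continuous light) = 31.605 − 20.140 = 11.465
ΔCt(continuous dark) = 28.185 − 19.345 = 8.840
ΔΔCt = 8.840 − 11.465 = -2.625
Fold change = 2^(−(-2.625)) = 2^2.625 = 6.1688

6.169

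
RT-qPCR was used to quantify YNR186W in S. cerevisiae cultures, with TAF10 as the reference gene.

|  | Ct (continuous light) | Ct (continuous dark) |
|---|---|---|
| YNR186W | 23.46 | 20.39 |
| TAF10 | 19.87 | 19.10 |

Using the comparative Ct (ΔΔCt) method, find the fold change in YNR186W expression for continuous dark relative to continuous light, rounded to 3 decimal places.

ΔCt(continuous light) = 23.460 − 19.870 = 3.590
ΔCt(continuous dark) = 20.390 − 19.100 = 1.290
ΔΔCt = 1.290 − 3.590 = -2.300
Fold change = 2^(−(-2.300)) = 2^2.300 = 4.9246

4.925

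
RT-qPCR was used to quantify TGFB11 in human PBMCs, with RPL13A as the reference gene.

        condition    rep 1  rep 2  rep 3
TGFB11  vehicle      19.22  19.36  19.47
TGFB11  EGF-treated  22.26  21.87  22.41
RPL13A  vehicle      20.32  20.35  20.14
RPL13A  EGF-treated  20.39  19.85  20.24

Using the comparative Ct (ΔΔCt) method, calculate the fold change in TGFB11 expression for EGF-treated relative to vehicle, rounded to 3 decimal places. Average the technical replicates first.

0.130

Mean Ct: TGFB11 vehicle 19.350; TGFB11 EGF-treated 22.180; RPL13A vehicle 20.270; RPL13A EGF-treated 20.160
ΔCt(vehicle) = 19.350 − 20.270 = -0.920
ΔCt(EGF-treated) = 22.180 − 20.160 = 2.020
ΔΔCt = 2.020 − (-0.920) = 2.940
Fold change = 2^(−2.940) = 0.1303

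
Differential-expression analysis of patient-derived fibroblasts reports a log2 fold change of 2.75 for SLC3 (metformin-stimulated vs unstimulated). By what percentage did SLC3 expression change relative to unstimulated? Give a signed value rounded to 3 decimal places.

572.717%

Fold change = 2^(2.75) = 6.7272
Percent change = (FC − 1) × 100% = (6.7272 − 1) × 100 = 572.717%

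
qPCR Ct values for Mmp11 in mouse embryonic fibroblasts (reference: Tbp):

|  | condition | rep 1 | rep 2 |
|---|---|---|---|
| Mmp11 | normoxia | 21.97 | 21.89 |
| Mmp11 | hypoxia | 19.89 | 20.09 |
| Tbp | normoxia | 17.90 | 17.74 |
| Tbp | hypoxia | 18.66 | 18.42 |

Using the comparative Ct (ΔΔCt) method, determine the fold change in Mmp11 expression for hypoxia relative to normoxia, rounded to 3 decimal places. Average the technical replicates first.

Mean Ct: Mmp11 normoxia 21.930; Mmp11 hypoxia 19.990; Tbp normoxia 17.820; Tbp hypoxia 18.540
ΔCt(normoxia) = 21.930 − 17.820 = 4.110
ΔCt(hypoxia) = 19.990 − 18.540 = 1.450
ΔΔCt = 1.450 − 4.110 = -2.660
Fold change = 2^(−(-2.660)) = 2^2.660 = 6.3203

6.320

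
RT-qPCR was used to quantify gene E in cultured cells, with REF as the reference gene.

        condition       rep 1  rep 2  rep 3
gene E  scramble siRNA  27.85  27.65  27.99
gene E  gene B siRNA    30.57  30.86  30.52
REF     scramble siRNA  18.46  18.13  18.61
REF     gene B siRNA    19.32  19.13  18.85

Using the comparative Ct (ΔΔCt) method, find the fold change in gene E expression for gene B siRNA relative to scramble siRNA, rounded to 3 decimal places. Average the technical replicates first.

Mean Ct: gene E scramble siRNA 27.830; gene E gene B siRNA 30.650; REF scramble siRNA 18.400; REF gene B siRNA 19.100
ΔCt(scramble siRNA) = 27.830 − 18.400 = 9.430
ΔCt(gene B siRNA) = 30.650 − 19.100 = 11.550
ΔΔCt = 11.550 − 9.430 = 2.120
Fold change = 2^(−2.120) = 0.2300

0.230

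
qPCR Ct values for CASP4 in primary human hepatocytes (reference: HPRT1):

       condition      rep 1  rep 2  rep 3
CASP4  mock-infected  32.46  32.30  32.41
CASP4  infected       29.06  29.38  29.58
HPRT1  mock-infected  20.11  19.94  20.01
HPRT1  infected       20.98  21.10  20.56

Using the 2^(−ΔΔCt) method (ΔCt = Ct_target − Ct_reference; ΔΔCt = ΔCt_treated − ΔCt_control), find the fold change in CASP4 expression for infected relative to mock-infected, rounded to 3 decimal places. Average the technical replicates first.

15.032

Mean Ct: CASP4 mock-infected 32.390; CASP4 infected 29.340; HPRT1 mock-infected 20.020; HPRT1 infected 20.880
ΔCt(mock-infected) = 32.390 − 20.020 = 12.370
ΔCt(infected) = 29.340 − 20.880 = 8.460
ΔΔCt = 8.460 − 12.370 = -3.910
Fold change = 2^(−(-3.910)) = 2^3.910 = 15.0324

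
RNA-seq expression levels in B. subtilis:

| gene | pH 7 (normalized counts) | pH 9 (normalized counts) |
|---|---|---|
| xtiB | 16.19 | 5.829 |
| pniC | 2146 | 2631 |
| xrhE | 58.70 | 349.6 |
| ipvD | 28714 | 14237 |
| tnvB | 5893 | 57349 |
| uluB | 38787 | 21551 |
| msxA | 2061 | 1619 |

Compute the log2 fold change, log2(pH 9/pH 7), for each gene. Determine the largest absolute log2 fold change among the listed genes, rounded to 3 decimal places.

3.283

log2(5.829/16.19) = -1.474  (xtiB)
log2(2631/2146) = 0.294  (pniC)
log2(349.6/58.70) = 2.574  (xrhE)
log2(14237/28714) = -1.012  (ipvD)
log2(57349/5893) = 3.283  (tnvB)
log2(21551/38787) = -0.848  (uluB)
log2(1619/2061) = -0.348  (msxA)
The largest magnitude belongs to tnvB.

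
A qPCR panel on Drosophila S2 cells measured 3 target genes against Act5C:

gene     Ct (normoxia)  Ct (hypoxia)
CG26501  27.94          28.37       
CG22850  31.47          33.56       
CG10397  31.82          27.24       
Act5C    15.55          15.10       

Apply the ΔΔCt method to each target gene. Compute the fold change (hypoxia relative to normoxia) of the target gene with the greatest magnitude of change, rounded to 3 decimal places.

17.509

CG26501: ΔΔCt = (28.37−15.10) − (27.94−15.55) = 13.27 − 12.39 = 0.88; fold change = 2^-0.88 = 0.543
CG22850: ΔΔCt = (33.56−15.10) − (31.47−15.55) = 18.46 − 15.92 = 2.54; fold change = 2^-2.54 = 0.172
CG10397: ΔΔCt = (27.24−15.10) − (31.82−15.55) = 12.14 − 16.27 = -4.13; fold change = 2^4.13 = 17.509
CG10397 has the largest |ΔΔCt| = 4.13.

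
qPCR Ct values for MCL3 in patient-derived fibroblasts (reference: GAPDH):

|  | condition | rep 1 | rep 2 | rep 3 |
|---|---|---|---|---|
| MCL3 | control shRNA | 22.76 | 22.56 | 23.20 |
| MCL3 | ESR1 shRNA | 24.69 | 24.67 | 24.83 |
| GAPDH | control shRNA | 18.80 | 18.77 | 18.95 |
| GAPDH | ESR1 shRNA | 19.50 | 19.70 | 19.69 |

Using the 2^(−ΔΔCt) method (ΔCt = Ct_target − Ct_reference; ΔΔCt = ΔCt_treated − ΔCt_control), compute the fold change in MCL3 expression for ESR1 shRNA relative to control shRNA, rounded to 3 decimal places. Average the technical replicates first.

Mean Ct: MCL3 control shRNA 22.840; MCL3 ESR1 shRNA 24.730; GAPDH control shRNA 18.840; GAPDH ESR1 shRNA 19.630
ΔCt(control shRNA) = 22.840 − 18.840 = 4.000
ΔCt(ESR1 shRNA) = 24.730 − 19.630 = 5.100
ΔΔCt = 5.100 − 4.000 = 1.100
Fold change = 2^(−1.100) = 0.4665

0.467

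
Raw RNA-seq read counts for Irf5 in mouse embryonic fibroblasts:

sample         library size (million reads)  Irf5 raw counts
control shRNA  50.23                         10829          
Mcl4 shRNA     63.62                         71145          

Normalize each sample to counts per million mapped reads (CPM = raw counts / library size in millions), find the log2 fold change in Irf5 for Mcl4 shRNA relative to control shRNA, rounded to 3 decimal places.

CPM(control shRNA) = 10829 / 50.23 = 215.5883
CPM(Mcl4 shRNA) = 71145 / 63.62 = 1118.2804
Fold change = 1118.2804 / 215.5883 = 5.18711
log2(5.18711) = 2.3749

2.375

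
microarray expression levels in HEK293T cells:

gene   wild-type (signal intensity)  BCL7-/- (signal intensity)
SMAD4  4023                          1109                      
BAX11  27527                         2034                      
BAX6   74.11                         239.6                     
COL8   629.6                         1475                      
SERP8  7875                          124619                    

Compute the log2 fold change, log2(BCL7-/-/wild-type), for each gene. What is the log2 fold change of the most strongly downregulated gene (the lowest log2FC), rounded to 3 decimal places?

log2(1109/4023) = -1.859  (SMAD4)
log2(2034/27527) = -3.758  (BAX11)
log2(239.6/74.11) = 1.693  (BAX6)
log2(1475/629.6) = 1.228  (COL8)
log2(124619/7875) = 3.984  (SERP8)
BAX11 is most strongly downregulated.

-3.758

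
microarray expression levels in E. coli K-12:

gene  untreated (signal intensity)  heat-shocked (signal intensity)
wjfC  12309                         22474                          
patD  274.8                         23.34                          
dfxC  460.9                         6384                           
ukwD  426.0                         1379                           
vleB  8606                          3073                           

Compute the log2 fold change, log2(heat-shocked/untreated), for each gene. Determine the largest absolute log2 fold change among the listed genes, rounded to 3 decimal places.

3.792

log2(22474/12309) = 0.869  (wjfC)
log2(23.34/274.8) = -3.558  (patD)
log2(6384/460.9) = 3.792  (dfxC)
log2(1379/426.0) = 1.695  (ukwD)
log2(3073/8606) = -1.486  (vleB)
The largest magnitude belongs to dfxC.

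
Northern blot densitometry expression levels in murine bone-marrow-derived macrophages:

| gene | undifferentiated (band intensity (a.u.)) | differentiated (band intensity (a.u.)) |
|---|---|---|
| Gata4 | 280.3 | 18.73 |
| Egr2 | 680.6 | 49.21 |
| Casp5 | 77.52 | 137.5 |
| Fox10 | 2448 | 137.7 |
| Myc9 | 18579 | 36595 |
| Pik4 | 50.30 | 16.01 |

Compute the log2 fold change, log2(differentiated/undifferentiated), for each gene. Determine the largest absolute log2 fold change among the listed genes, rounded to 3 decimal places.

log2(18.73/280.3) = -3.904  (Gata4)
log2(49.21/680.6) = -3.790  (Egr2)
log2(137.5/77.52) = 0.827  (Casp5)
log2(137.7/2448) = -4.152  (Fox10)
log2(36595/18579) = 0.978  (Myc9)
log2(16.01/50.30) = -1.652  (Pik4)
The largest magnitude belongs to Fox10.

4.152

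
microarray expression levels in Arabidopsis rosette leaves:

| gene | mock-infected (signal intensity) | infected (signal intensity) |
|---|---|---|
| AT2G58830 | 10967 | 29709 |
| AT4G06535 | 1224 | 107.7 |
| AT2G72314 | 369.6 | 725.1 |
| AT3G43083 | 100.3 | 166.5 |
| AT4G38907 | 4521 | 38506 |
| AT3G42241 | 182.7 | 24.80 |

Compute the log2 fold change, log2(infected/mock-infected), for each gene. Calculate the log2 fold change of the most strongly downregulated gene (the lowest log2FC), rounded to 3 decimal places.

-3.507

log2(29709/10967) = 1.438  (AT2G58830)
log2(107.7/1224) = -3.507  (AT4G06535)
log2(725.1/369.6) = 0.972  (AT2G72314)
log2(166.5/100.3) = 0.731  (AT3G43083)
log2(38506/4521) = 3.090  (AT4G38907)
log2(24.80/182.7) = -2.881  (AT3G42241)
AT4G06535 is most strongly downregulated.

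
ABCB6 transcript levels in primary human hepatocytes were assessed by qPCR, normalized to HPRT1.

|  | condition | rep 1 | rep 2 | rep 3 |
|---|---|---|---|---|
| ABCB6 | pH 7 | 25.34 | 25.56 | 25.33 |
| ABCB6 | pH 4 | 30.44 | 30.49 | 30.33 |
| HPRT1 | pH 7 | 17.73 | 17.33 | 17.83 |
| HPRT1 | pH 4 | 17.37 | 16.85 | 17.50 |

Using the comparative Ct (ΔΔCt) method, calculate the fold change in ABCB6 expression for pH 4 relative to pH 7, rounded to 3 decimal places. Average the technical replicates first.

Mean Ct: ABCB6 pH 7 25.410; ABCB6 pH 4 30.420; HPRT1 pH 7 17.630; HPRT1 pH 4 17.240
ΔCt(pH 7) = 25.410 − 17.630 = 7.780
ΔCt(pH 4) = 30.420 − 17.240 = 13.180
ΔΔCt = 13.180 − 7.780 = 5.400
Fold change = 2^(−5.400) = 0.0237

0.024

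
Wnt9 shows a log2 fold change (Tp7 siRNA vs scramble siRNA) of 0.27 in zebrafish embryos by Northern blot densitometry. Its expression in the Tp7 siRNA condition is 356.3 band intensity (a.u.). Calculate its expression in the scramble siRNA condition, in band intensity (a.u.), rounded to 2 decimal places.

Fold change = 2^(0.27) = 1.2058
scramble siRNA expression = 356.3 / 1.2058 = 295.49

295.49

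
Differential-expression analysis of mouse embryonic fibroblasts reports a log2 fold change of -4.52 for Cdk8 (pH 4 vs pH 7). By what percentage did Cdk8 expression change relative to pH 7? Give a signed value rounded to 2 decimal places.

-95.64%

Fold change = 2^(-4.52) = 0.0436
Percent change = (FC − 1) × 100% = (0.0436 − 1) × 100 = -95.64%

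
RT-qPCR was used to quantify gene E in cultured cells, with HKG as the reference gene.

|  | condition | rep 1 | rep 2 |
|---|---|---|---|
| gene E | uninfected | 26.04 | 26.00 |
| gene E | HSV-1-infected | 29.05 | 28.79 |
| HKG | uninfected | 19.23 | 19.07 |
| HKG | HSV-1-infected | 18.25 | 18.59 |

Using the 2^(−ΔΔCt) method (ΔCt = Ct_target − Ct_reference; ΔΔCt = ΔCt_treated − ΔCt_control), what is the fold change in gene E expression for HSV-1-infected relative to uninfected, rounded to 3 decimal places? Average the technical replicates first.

0.081

Mean Ct: gene E uninfected 26.020; gene E HSV-1-infected 28.920; HKG uninfected 19.150; HKG HSV-1-infected 18.420
ΔCt(uninfected) = 26.020 − 19.150 = 6.870
ΔCt(HSV-1-infected) = 28.920 − 18.420 = 10.500
ΔΔCt = 10.500 − 6.870 = 3.630
Fold change = 2^(−3.630) = 0.0808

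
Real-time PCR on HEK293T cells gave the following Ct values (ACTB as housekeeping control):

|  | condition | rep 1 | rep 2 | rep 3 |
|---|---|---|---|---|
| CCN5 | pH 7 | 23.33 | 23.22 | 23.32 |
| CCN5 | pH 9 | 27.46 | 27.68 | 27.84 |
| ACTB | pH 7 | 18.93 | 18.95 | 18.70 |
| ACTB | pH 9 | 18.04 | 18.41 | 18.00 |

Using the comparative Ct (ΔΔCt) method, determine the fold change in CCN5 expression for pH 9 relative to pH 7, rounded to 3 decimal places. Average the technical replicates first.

Mean Ct: CCN5 pH 7 23.290; CCN5 pH 9 27.660; ACTB pH 7 18.860; ACTB pH 9 18.150
ΔCt(pH 7) = 23.290 − 18.860 = 4.430
ΔCt(pH 9) = 27.660 − 18.150 = 9.510
ΔΔCt = 9.510 − 4.430 = 5.080
Fold change = 2^(−5.080) = 0.0296

0.030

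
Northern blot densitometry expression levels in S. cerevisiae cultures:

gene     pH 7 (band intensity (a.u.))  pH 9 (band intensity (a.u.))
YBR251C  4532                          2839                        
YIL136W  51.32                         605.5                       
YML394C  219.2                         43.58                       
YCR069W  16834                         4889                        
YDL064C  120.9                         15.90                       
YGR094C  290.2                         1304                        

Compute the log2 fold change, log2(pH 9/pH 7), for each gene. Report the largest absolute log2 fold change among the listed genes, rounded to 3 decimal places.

3.561

log2(2839/4532) = -0.675  (YBR251C)
log2(605.5/51.32) = 3.561  (YIL136W)
log2(43.58/219.2) = -2.331  (YML394C)
log2(4889/16834) = -1.784  (YCR069W)
log2(15.90/120.9) = -2.927  (YDL064C)
log2(1304/290.2) = 2.168  (YGR094C)
The largest magnitude belongs to YIL136W.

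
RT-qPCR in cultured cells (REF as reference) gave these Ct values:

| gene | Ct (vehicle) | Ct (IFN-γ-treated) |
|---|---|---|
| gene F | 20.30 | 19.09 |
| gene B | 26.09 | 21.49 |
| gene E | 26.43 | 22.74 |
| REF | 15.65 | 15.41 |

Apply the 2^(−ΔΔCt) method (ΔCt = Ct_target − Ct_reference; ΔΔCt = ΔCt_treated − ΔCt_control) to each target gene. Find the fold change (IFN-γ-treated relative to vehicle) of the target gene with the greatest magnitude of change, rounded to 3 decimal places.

gene F: ΔΔCt = (19.09−15.41) − (20.30−15.65) = 3.68 − 4.65 = -0.97; fold change = 2^0.97 = 1.959
gene B: ΔΔCt = (21.49−15.41) − (26.09−15.65) = 6.08 − 10.44 = -4.36; fold change = 2^4.36 = 20.535
gene E: ΔΔCt = (22.74−15.41) − (26.43−15.65) = 7.33 − 10.78 = -3.45; fold change = 2^3.45 = 10.928
gene B has the largest |ΔΔCt| = 4.36.

20.535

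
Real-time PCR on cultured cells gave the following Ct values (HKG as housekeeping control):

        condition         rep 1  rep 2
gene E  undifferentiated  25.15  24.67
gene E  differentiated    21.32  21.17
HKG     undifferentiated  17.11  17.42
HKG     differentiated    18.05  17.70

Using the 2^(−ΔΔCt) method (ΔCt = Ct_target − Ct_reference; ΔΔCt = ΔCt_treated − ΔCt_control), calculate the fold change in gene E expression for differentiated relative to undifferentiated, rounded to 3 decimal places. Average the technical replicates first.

19.360

Mean Ct: gene E undifferentiated 24.910; gene E differentiated 21.245; HKG undifferentiated 17.265; HKG differentiated 17.875
ΔCt(undifferentiated) = 24.910 − 17.265 = 7.645
ΔCt(differentiated) = 21.245 − 17.875 = 3.370
ΔΔCt = 3.370 − 7.645 = -4.275
Fold change = 2^(−(-4.275)) = 2^4.275 = 19.3599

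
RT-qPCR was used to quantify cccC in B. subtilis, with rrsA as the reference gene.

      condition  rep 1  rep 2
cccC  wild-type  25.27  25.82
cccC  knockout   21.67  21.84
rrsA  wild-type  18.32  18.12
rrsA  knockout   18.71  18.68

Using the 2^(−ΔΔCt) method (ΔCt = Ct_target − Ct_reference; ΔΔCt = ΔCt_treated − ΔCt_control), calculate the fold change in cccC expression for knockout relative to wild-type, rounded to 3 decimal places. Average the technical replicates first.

19.226

Mean Ct: cccC wild-type 25.545; cccC knockout 21.755; rrsA wild-type 18.220; rrsA knockout 18.695
ΔCt(wild-type) = 25.545 − 18.220 = 7.325
ΔCt(knockout) = 21.755 − 18.695 = 3.060
ΔΔCt = 3.060 − 7.325 = -4.265
Fold change = 2^(−(-4.265)) = 2^4.265 = 19.2262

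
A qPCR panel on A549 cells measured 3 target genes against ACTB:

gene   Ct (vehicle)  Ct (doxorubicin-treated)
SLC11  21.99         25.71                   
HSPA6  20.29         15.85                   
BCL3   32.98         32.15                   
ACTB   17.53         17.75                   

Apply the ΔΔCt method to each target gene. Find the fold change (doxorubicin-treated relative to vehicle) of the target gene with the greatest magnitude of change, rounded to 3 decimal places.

SLC11: ΔΔCt = (25.71−17.75) − (21.99−17.53) = 7.96 − 4.46 = 3.50; fold change = 2^-3.50 = 0.088
HSPA6: ΔΔCt = (15.85−17.75) − (20.29−17.53) = -1.90 − 2.76 = -4.66; fold change = 2^4.66 = 25.281
BCL3: ΔΔCt = (32.15−17.75) − (32.98−17.53) = 14.40 − 15.45 = -1.05; fold change = 2^1.05 = 2.071
HSPA6 has the largest |ΔΔCt| = 4.66.

25.281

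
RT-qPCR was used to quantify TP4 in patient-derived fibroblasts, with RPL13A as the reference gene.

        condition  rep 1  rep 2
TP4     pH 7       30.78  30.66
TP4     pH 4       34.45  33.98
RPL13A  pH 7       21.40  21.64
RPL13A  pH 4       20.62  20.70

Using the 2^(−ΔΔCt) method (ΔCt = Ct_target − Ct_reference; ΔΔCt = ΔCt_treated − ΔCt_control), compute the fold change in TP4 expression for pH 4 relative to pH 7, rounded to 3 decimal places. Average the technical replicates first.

Mean Ct: TP4 pH 7 30.720; TP4 pH 4 34.215; RPL13A pH 7 21.520; RPL13A pH 4 20.660
ΔCt(pH 7) = 30.720 − 21.520 = 9.200
ΔCt(pH 4) = 34.215 − 20.660 = 13.555
ΔΔCt = 13.555 − 9.200 = 4.355
Fold change = 2^(−4.355) = 0.0489

0.049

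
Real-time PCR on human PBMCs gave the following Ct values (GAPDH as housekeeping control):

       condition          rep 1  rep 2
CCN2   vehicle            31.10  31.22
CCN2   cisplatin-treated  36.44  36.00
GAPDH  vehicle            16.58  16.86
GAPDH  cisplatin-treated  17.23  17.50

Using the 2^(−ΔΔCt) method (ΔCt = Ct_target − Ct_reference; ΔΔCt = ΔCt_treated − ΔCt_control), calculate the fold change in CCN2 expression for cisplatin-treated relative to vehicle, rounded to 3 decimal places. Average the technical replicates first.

0.047

Mean Ct: CCN2 vehicle 31.160; CCN2 cisplatin-treated 36.220; GAPDH vehicle 16.720; GAPDH cisplatin-treated 17.365
ΔCt(vehicle) = 31.160 − 16.720 = 14.440
ΔCt(cisplatin-treated) = 36.220 − 17.365 = 18.855
ΔΔCt = 18.855 − 14.440 = 4.415
Fold change = 2^(−4.415) = 0.0469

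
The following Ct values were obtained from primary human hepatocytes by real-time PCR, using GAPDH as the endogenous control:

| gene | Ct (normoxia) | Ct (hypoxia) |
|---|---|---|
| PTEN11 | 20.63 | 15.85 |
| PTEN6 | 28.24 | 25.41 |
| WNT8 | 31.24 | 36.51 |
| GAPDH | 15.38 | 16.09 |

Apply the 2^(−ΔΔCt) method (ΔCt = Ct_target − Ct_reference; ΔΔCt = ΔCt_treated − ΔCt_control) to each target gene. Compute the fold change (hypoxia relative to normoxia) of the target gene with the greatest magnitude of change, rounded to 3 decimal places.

PTEN11: ΔΔCt = (15.85−16.09) − (20.63−15.38) = -0.24 − 5.25 = -5.49; fold change = 2^5.49 = 44.942
PTEN6: ΔΔCt = (25.41−16.09) − (28.24−15.38) = 9.32 − 12.86 = -3.54; fold change = 2^3.54 = 11.632
WNT8: ΔΔCt = (36.51−16.09) − (31.24−15.38) = 20.42 − 15.86 = 4.56; fold change = 2^-4.56 = 0.042
PTEN11 has the largest |ΔΔCt| = 5.49.

44.942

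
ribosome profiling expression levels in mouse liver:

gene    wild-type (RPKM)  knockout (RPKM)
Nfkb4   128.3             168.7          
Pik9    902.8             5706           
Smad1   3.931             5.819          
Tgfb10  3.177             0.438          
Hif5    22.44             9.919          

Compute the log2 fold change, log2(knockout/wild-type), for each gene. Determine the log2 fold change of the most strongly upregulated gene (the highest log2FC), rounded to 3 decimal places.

log2(168.7/128.3) = 0.395  (Nfkb4)
log2(5706/902.8) = 2.660  (Pik9)
log2(5.819/3.931) = 0.566  (Smad1)
log2(0.438/3.177) = -2.859  (Tgfb10)
log2(9.919/22.44) = -1.178  (Hif5)
Pik9 is most strongly upregulated.

2.660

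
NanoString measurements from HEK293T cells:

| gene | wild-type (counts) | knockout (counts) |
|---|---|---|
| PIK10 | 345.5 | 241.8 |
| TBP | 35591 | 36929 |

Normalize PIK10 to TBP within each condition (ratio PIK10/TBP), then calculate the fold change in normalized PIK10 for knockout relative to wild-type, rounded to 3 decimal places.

PIK10/TBP (wild-type) = 345.5 / 35591 = 0.0097075
PIK10/TBP (knockout) = 241.8 / 36929 = 0.0065477
Fold change = 0.0065477 / 0.0097075 = 0.6745

0.674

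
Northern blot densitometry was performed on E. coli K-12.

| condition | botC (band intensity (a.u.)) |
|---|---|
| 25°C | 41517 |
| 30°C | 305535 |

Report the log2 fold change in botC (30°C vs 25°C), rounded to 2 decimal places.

Fold change = 305535 / 41517 = 7.3593
log2(7.3593) = 2.880

2.88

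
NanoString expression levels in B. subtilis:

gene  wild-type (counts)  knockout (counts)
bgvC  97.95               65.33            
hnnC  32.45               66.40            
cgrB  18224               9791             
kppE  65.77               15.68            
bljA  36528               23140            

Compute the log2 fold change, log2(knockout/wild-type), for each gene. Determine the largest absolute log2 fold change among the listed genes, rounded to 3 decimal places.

2.069

log2(65.33/97.95) = -0.584  (bgvC)
log2(66.40/32.45) = 1.033  (hnnC)
log2(9791/18224) = -0.896  (cgrB)
log2(15.68/65.77) = -2.069  (kppE)
log2(23140/36528) = -0.659  (bljA)
The largest magnitude belongs to kppE.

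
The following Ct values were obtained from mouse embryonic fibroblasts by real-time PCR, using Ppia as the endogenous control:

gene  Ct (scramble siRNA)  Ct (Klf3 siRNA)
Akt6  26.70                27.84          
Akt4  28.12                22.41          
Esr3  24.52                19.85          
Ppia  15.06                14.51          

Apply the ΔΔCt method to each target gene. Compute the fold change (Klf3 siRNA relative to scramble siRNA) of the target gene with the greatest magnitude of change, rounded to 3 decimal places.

Akt6: ΔΔCt = (27.84−14.51) − (26.70−15.06) = 13.33 − 11.64 = 1.69; fold change = 2^-1.69 = 0.310
Akt4: ΔΔCt = (22.41−14.51) − (28.12−15.06) = 7.90 − 13.06 = -5.16; fold change = 2^5.16 = 35.753
Esr3: ΔΔCt = (19.85−14.51) − (24.52−15.06) = 5.34 − 9.46 = -4.12; fold change = 2^4.12 = 17.388
Akt4 has the largest |ΔΔCt| = 5.16.

35.753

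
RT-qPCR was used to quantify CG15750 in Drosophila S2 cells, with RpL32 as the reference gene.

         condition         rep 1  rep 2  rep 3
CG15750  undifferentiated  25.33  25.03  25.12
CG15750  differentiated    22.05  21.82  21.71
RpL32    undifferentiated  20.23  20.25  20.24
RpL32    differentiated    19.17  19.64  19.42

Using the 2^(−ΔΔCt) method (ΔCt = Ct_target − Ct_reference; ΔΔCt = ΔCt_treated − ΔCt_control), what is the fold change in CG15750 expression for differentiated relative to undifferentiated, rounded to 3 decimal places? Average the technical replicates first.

Mean Ct: CG15750 undifferentiated 25.160; CG15750 differentiated 21.860; RpL32 undifferentiated 20.240; RpL32 differentiated 19.410
ΔCt(undifferentiated) = 25.160 − 20.240 = 4.920
ΔCt(differentiated) = 21.860 − 19.410 = 2.450
ΔΔCt = 2.450 − 4.920 = -2.470
Fold change = 2^(−(-2.470)) = 2^2.470 = 5.5404

5.540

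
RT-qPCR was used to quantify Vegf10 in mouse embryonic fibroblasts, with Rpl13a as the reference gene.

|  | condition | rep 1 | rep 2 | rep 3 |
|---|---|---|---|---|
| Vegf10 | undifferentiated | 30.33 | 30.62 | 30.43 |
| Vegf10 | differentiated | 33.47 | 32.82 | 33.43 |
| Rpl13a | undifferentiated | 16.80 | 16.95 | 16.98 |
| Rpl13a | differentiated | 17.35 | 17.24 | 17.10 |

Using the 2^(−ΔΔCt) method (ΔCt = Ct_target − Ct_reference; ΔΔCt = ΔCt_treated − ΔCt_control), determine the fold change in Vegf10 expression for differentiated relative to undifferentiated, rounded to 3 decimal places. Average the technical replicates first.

0.182

Mean Ct: Vegf10 undifferentiated 30.460; Vegf10 differentiated 33.240; Rpl13a undifferentiated 16.910; Rpl13a differentiated 17.230
ΔCt(undifferentiated) = 30.460 − 16.910 = 13.550
ΔCt(differentiated) = 33.240 − 17.230 = 16.010
ΔΔCt = 16.010 − 13.550 = 2.460
Fold change = 2^(−2.460) = 0.1817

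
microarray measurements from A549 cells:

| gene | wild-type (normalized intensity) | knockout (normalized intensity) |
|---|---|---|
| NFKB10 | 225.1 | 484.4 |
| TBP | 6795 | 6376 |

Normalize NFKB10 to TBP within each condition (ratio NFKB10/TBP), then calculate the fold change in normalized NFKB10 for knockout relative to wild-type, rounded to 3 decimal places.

NFKB10/TBP (wild-type) = 225.1 / 6795 = 0.033127
NFKB10/TBP (knockout) = 484.4 / 6376 = 0.075972
Fold change = 0.075972 / 0.033127 = 2.2933

2.293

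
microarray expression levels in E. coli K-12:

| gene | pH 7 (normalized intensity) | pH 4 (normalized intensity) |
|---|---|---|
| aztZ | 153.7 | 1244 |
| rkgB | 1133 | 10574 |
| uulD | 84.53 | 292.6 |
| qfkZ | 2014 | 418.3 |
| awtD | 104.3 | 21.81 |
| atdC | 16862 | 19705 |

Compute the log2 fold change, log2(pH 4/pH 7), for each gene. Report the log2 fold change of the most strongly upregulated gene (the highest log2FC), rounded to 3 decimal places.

3.222

log2(1244/153.7) = 3.017  (aztZ)
log2(10574/1133) = 3.222  (rkgB)
log2(292.6/84.53) = 1.791  (uulD)
log2(418.3/2014) = -2.267  (qfkZ)
log2(21.81/104.3) = -2.258  (awtD)
log2(19705/16862) = 0.225  (atdC)
rkgB is most strongly upregulated.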